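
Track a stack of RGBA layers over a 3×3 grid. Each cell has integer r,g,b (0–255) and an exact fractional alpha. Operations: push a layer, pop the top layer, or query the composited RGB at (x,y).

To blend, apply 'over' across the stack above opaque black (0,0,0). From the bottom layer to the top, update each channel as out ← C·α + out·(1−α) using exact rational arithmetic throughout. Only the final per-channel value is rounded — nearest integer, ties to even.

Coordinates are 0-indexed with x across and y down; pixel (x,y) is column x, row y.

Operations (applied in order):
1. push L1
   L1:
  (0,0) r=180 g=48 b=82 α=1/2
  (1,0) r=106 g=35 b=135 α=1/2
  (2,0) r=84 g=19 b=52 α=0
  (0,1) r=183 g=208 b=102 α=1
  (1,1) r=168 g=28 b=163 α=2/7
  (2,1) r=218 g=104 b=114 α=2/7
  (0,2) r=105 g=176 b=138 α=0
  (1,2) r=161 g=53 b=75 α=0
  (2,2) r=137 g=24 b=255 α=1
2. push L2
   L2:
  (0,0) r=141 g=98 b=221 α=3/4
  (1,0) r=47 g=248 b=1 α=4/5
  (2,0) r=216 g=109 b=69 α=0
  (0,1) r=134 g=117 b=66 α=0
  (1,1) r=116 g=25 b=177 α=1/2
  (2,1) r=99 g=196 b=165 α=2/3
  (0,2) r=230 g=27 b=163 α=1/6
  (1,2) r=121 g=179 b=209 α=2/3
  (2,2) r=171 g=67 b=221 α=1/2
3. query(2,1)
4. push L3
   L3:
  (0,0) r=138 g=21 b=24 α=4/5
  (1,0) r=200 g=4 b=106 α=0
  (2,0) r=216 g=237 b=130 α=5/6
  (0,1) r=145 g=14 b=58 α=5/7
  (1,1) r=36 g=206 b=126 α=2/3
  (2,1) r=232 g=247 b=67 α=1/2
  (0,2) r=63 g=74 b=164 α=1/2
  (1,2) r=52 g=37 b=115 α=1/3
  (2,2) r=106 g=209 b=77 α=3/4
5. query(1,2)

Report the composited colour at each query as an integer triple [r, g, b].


at x=2,y=1 over L1,L2:
+L1 (α=2/7) → [436/7, 208/7, 228/7]
+L2 (α=2/3) → [1822/21, 984/7, 846/7]
= [87, 141, 121]

(1,2) stack=L1,L2,L3; from [0,0,0]:
L1 α=0: [0, 0, 0]
L2 α=2/3: [242/3, 358/3, 418/3]
L3 α=1/3: [640/9, 827/9, 1181/9]
= [71, 92, 131]


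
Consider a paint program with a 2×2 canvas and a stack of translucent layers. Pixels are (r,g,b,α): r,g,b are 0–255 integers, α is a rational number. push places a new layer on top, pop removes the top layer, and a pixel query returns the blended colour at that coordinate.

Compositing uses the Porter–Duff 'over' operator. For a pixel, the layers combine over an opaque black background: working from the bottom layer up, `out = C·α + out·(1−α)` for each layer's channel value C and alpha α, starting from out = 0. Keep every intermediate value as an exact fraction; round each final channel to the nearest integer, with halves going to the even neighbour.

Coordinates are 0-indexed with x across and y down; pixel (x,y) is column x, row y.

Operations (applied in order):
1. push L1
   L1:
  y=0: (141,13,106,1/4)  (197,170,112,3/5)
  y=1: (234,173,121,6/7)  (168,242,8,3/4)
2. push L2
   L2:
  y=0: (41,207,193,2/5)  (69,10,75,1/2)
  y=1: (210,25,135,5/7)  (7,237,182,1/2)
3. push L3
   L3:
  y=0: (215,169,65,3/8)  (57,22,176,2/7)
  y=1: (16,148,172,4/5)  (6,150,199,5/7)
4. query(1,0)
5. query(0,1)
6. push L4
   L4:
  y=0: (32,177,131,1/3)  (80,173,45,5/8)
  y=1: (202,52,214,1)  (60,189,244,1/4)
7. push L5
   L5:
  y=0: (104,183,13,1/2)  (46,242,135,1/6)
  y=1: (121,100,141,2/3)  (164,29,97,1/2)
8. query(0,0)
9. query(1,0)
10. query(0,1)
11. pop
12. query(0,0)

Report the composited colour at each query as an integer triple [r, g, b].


(1,0) stack=L1,L2,L3; from [0,0,0]:
L1 α=3/5: [591/5, 102, 336/5]
L2 α=1/2: [468/5, 56, 711/10]
L3 α=2/7: [582/7, 324/7, 1415/14]
= [83, 46, 101]

at x=0,y=1 over L1,L2,L3:
+L1 (α=6/7) → [1404/7, 1038/7, 726/7]
+L2 (α=5/7) → [10158/49, 2951/49, 6177/49]
+L3 (α=4/5) → [13294/245, 31959/245, 39889/245]
→ [54, 130, 163]

query (0,0) [L1,L2,L3,L4,L5] — begin 0,0,0
L1 α=1/4: [141/4, 13/4, 53/2]
L2 α=2/5: [751/20, 339/4, 931/10]
L3 α=3/8: [3331/32, 3723/32, 1321/16]
L4 α=1/3: [1281/16, 2185/16, 2369/24]
L5 α=1/2: [2945/32, 5113/32, 2681/48]
→ [92, 160, 56]

query (1,0) [L1,L2,L3,L4,L5] — begin 0,0,0
after L1 α=3/5: [591/5, 102, 336/5]
after L2 α=1/2: [468/5, 56, 711/10]
after L3 α=2/7: [582/7, 324/7, 1415/14]
after L4 α=5/8: [2273/28, 7027/56, 7395/112]
after L5 α=1/6: [12653/168, 16229/112, 17365/224]
→ [75, 145, 78]

query (0,1) [L1,L2,L3,L4,L5] — begin 0,0,0
+L1 (α=6/7) → [1404/7, 1038/7, 726/7]
+L2 (α=5/7) → [10158/49, 2951/49, 6177/49]
+L3 (α=4/5) → [13294/245, 31959/245, 39889/245]
+L4 (α=1) → [202, 52, 214]
+L5 (α=2/3) → [148, 84, 496/3]
= [148, 84, 165]

(0,0) stack=L1,L2,L3,L4; from [0,0,0]:
+L1 (α=1/4) → [141/4, 13/4, 53/2]
+L2 (α=2/5) → [751/20, 339/4, 931/10]
+L3 (α=3/8) → [3331/32, 3723/32, 1321/16]
+L4 (α=1/3) → [1281/16, 2185/16, 2369/24]
rounded: [80, 137, 99]


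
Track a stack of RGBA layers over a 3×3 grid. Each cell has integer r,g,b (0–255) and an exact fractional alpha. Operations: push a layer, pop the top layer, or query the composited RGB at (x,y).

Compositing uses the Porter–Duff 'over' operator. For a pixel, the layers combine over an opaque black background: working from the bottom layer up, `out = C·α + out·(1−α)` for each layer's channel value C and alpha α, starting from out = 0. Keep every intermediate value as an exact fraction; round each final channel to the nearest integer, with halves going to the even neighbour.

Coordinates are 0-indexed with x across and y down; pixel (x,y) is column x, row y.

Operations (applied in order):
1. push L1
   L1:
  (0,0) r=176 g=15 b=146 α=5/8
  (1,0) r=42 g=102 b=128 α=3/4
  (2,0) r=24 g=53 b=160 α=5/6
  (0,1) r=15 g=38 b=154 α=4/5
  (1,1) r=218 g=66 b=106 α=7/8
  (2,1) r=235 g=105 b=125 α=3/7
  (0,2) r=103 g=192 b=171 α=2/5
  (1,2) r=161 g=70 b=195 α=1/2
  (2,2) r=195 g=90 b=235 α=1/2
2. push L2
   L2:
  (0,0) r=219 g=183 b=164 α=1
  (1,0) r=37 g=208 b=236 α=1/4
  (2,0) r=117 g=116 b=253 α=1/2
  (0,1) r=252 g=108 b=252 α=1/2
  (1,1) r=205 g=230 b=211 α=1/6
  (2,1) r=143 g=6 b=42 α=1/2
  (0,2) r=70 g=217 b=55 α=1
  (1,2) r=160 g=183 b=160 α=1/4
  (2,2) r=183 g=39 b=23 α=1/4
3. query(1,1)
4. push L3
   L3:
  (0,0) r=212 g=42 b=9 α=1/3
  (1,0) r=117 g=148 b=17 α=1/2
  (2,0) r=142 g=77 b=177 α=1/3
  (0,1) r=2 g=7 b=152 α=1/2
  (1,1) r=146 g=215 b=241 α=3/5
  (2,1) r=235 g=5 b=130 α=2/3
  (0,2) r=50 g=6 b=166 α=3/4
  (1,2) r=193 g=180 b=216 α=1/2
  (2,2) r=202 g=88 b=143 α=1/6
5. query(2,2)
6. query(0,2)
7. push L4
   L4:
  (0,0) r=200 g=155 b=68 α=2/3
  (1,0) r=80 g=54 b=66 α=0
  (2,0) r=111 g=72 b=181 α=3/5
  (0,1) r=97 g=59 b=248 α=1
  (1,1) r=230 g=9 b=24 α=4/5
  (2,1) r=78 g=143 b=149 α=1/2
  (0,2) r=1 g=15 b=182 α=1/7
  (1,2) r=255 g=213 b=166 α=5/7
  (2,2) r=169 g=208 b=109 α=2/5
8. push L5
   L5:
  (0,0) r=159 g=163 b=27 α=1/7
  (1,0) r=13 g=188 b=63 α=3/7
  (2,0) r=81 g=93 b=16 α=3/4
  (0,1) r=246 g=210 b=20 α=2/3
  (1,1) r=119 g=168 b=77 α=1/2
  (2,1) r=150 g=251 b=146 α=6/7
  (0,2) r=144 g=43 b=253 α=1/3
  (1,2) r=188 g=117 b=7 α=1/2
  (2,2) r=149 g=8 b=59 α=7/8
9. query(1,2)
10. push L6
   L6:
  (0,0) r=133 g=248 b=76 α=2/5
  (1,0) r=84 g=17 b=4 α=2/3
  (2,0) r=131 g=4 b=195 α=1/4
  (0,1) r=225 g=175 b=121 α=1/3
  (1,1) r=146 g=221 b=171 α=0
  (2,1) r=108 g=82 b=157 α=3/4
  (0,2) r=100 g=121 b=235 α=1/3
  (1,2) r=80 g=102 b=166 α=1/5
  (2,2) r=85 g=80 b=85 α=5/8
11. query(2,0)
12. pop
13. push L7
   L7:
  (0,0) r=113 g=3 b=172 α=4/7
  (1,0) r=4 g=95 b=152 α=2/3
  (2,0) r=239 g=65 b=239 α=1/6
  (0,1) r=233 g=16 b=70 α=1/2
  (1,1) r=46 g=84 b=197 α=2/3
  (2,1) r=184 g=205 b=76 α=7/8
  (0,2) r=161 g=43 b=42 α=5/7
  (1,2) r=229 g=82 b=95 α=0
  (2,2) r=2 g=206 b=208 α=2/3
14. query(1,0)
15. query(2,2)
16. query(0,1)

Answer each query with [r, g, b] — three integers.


query (1,1) [L1,L2] — begin 0,0,0
L1 α=7/8: [763/4, 231/4, 371/4]
L2 α=1/6: [1545/8, 2075/24, 2699/24]
= [193, 86, 112]

(2,2) stack=L1,L2,L3; from [0,0,0]:
after L1 α=1/2: [195/2, 45, 235/2]
after L2 α=1/4: [951/8, 87/2, 751/8]
after L3 α=1/6: [6371/48, 611/12, 1633/16]
→ [133, 51, 102]

at x=0,y=2 over L1,L2,L3:
after L1 α=2/5: [206/5, 384/5, 342/5]
after L2 α=1: [70, 217, 55]
after L3 α=3/4: [55, 235/4, 553/4]
rounded: [55, 59, 138]

(1,2) stack=L1,L2,L3,L4,L5; from [0,0,0]:
L1 α=1/2: [161/2, 35, 195/2]
L2 α=1/4: [803/8, 72, 905/8]
L3 α=1/2: [2347/16, 126, 2633/16]
L4 α=5/7: [12547/56, 1317/7, 9273/56]
L5 α=1/2: [23075/112, 1068/7, 9665/112]
= [206, 153, 86]

(2,0) stack=L1,L2,L3,L4,L5,L6; from [0,0,0]:
+L1 (α=5/6) → [20, 265/6, 400/3]
+L2 (α=1/2) → [137/2, 961/12, 1159/6]
+L3 (α=1/3) → [93, 1423/18, 1690/9]
+L4 (α=3/5) → [519/5, 3367/45, 8267/45]
+L5 (α=3/4) → [867/10, 7961/90, 10427/180]
+L6 (α=1/4) → [3911/40, 8081/120, 22127/240]
→ [98, 67, 92]

at x=1,y=0 over L1,L2,L3,L4,L5,L7:
after L1 α=3/4: [63/2, 153/2, 96]
after L2 α=1/4: [263/8, 875/8, 131]
after L3 α=1/2: [1199/16, 2059/16, 74]
after L4 α=0: [1199/16, 2059/16, 74]
after L5 α=3/7: [1355/28, 4315/28, 485/7]
after L7 α=2/3: [1579/84, 9635/84, 871/7]
rounded: [19, 115, 124]

(2,2) stack=L1,L2,L3,L4,L5,L7; from [0,0,0]:
after L1 α=1/2: [195/2, 45, 235/2]
after L2 α=1/4: [951/8, 87/2, 751/8]
after L3 α=1/6: [6371/48, 611/12, 1633/16]
after L4 α=2/5: [11779/80, 455/4, 8387/80]
after L5 α=7/8: [95219/640, 679/32, 41427/640]
after L7 α=2/3: [32593/640, 4621/32, 307667/1920]
= [51, 144, 160]

at x=0,y=1 over L1,L2,L3,L4,L5,L7:
after L1 α=4/5: [12, 152/5, 616/5]
after L2 α=1/2: [132, 346/5, 938/5]
after L3 α=1/2: [67, 381/10, 849/5]
after L4 α=1: [97, 59, 248]
after L5 α=2/3: [589/3, 479/3, 96]
after L7 α=1/2: [644/3, 527/6, 83]
→ [215, 88, 83]


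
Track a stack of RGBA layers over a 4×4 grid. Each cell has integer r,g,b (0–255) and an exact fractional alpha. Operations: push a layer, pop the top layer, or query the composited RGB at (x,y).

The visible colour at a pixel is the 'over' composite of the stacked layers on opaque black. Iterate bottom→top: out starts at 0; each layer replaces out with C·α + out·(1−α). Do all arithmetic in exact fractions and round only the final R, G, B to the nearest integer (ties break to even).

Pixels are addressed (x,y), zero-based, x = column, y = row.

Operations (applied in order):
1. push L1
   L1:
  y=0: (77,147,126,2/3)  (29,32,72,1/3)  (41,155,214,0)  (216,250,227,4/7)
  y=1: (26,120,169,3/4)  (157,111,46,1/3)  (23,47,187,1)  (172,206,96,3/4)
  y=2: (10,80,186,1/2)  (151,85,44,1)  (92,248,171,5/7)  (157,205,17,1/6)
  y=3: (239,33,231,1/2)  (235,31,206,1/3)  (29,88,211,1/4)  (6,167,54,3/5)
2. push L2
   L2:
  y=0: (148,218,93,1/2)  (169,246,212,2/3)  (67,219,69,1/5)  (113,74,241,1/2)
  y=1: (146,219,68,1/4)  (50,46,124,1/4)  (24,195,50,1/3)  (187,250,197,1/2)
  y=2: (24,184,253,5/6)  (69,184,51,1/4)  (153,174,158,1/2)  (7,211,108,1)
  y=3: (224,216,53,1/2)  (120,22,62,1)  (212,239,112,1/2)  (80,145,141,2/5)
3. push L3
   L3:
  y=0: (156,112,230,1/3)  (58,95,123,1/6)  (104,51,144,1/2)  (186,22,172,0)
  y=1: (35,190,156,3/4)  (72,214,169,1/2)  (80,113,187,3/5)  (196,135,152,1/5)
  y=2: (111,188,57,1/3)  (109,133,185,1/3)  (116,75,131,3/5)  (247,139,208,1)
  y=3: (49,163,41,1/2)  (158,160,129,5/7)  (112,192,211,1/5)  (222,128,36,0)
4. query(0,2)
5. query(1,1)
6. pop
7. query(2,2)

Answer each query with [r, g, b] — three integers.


query (0,2) [L1,L2,L3] — begin 0,0,0
after L1 α=1/2: [5, 40, 93]
after L2 α=5/6: [125/6, 160, 679/3]
after L3 α=1/3: [458/9, 508/3, 1529/9]
→ [51, 169, 170]

query (1,1) [L1,L2,L3] — begin 0,0,0
L1 α=1/3: [157/3, 37, 46/3]
L2 α=1/4: [207/4, 157/4, 85/2]
L3 α=1/2: [495/8, 1013/8, 423/4]
= [62, 127, 106]

at x=2,y=2 over L1,L2:
after L1 α=5/7: [460/7, 1240/7, 855/7]
after L2 α=1/2: [1531/14, 1229/7, 1961/14]
rounded: [109, 176, 140]


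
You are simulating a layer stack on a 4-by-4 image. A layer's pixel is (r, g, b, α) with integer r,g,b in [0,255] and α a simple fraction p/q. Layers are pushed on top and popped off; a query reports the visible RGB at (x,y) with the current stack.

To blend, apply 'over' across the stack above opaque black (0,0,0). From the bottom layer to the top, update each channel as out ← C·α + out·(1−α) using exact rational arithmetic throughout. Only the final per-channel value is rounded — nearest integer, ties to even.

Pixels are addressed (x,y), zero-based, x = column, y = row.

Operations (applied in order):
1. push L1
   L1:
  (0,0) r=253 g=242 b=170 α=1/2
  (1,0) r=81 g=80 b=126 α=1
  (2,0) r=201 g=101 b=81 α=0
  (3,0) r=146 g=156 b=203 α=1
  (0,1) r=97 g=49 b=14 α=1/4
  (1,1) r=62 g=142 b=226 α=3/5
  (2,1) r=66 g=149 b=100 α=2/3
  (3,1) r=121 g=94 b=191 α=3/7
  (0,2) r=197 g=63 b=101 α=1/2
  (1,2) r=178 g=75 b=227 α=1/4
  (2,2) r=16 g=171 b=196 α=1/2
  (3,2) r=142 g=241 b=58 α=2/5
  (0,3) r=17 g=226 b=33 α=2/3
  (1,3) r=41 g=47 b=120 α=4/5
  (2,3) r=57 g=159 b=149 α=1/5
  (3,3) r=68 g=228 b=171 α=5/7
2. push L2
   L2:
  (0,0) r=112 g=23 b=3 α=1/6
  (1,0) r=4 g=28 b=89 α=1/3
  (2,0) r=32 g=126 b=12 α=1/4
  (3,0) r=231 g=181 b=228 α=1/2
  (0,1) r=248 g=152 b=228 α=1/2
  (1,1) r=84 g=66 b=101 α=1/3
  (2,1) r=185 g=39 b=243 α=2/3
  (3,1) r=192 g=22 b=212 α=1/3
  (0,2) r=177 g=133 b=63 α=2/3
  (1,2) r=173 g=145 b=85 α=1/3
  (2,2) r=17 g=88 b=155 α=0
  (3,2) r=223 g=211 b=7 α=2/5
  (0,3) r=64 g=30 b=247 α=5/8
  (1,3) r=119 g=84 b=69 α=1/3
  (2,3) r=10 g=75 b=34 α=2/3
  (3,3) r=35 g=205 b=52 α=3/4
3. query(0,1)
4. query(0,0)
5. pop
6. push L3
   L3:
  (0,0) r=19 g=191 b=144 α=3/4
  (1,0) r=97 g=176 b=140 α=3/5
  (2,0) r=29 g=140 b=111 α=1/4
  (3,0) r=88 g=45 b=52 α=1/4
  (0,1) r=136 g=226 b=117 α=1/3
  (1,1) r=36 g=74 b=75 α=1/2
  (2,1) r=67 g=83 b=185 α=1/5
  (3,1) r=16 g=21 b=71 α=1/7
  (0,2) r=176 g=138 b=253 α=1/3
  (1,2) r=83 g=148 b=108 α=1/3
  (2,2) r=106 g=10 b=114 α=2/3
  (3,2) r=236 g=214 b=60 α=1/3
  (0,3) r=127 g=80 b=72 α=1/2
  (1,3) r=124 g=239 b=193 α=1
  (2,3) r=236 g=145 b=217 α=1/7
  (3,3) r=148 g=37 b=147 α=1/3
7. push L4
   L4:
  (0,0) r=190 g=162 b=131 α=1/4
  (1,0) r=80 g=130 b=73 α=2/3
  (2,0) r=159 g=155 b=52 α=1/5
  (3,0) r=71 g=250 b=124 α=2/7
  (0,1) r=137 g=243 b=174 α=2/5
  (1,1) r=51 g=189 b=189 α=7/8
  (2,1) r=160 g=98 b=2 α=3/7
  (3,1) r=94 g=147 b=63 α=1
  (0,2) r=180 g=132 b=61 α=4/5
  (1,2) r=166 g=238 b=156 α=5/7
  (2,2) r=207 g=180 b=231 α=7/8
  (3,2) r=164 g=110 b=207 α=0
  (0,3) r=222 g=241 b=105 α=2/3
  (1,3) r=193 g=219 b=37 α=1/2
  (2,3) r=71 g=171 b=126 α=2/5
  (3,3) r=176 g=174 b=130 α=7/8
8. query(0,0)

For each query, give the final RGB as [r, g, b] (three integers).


(0,1) stack=L1,L2; from [0,0,0]:
after L1 α=1/4: [97/4, 49/4, 7/2]
after L2 α=1/2: [1089/8, 657/8, 463/4]
→ [136, 82, 116]

(0,0) stack=L1,L2; from [0,0,0]:
after L1 α=1/2: [253/2, 121, 85]
after L2 α=1/6: [1489/12, 314/3, 214/3]
rounded: [124, 105, 71]

query (0,0) [L1,L3,L4] — begin 0,0,0
after L1 α=1/2: [253/2, 121, 85]
after L3 α=3/4: [367/8, 347/2, 517/4]
after L4 α=1/4: [2621/32, 1365/8, 2075/16]
→ [82, 171, 130]


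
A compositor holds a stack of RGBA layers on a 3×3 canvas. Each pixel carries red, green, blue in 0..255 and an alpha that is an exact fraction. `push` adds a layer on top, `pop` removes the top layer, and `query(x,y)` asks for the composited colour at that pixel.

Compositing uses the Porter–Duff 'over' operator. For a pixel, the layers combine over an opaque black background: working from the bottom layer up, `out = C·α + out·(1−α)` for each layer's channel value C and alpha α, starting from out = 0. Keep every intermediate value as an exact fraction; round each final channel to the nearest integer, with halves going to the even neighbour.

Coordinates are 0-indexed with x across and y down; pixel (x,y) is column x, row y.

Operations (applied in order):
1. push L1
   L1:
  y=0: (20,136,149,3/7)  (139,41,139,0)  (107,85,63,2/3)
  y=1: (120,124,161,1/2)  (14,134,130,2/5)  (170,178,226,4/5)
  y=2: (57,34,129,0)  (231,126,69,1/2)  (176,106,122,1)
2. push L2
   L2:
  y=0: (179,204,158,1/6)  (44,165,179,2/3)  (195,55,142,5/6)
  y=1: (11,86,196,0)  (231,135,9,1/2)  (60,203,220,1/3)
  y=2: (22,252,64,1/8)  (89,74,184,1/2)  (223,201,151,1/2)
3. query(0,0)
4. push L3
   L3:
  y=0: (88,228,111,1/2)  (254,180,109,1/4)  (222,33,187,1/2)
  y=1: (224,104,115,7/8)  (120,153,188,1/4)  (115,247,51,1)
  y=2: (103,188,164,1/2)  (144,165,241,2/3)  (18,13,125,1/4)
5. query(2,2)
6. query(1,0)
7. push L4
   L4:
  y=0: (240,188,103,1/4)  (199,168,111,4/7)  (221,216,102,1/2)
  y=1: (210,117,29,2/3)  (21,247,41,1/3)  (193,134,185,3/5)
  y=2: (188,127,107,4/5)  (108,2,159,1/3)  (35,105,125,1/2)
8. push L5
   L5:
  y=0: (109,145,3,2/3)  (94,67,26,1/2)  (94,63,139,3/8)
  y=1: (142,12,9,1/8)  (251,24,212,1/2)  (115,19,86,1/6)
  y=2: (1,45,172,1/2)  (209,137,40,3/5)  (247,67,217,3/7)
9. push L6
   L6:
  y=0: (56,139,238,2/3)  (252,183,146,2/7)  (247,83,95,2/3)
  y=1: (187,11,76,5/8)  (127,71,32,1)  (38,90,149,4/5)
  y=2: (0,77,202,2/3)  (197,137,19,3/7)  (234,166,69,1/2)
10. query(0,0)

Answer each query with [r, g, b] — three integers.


query (0,0) [L1,L2] — begin 0,0,0
L1 α=3/7: [60/7, 408/7, 447/7]
L2 α=1/6: [1553/42, 578/7, 3341/42]
= [37, 83, 80]

at x=2,y=2 over L1,L2,L3:
L1 α=1: [176, 106, 122]
L2 α=1/2: [399/2, 307/2, 273/2]
L3 α=1/4: [1233/8, 947/8, 1069/8]
= [154, 118, 134]

query (1,0) [L1,L2,L3] — begin 0,0,0
L1 α=0: [0, 0, 0]
L2 α=2/3: [88/3, 110, 358/3]
L3 α=1/4: [171/2, 255/2, 467/4]
= [86, 128, 117]

(0,0) stack=L1,L2,L3,L4,L5,L6; from [0,0,0]:
after L1 α=3/7: [60/7, 408/7, 447/7]
after L2 α=1/6: [1553/42, 578/7, 3341/42]
after L3 α=1/2: [5249/84, 1087/7, 8003/84]
after L4 α=1/4: [11969/112, 4577/28, 10887/112]
after L5 α=2/3: [36385/336, 12697/84, 3853/112]
after L6 α=2/3: [74017/1008, 36049/252, 19055/112]
= [73, 143, 170]


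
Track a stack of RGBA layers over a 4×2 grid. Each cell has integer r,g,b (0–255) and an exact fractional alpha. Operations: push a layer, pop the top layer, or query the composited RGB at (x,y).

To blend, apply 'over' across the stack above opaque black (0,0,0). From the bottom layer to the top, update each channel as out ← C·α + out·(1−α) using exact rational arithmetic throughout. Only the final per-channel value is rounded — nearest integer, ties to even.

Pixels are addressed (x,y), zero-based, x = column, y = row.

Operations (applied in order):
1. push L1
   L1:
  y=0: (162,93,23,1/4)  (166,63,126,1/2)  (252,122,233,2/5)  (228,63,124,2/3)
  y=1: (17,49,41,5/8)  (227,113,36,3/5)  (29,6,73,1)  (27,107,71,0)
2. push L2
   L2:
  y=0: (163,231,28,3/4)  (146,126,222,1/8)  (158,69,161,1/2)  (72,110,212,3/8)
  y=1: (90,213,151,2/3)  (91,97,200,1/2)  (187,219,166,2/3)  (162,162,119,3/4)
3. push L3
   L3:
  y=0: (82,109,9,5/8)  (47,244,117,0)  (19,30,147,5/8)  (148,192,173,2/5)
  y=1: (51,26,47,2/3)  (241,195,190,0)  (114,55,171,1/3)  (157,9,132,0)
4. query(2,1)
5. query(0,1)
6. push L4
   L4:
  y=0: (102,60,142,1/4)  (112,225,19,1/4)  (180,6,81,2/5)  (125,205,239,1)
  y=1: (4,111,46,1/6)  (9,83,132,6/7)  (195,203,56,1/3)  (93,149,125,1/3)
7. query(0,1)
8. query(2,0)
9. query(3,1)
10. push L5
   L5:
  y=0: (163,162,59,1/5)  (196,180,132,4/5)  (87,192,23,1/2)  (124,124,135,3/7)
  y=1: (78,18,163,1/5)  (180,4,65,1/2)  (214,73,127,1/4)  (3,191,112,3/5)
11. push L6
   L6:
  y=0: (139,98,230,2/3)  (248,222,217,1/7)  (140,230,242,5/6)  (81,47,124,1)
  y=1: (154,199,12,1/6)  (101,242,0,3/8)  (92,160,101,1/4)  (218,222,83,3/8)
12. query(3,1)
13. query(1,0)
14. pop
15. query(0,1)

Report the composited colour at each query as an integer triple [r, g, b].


query (2,1) [L1,L2,L3] — begin 0,0,0
after L1 α=1: [29, 6, 73]
after L2 α=2/3: [403/3, 148, 135]
after L3 α=1/3: [1148/9, 117, 147]
= [128, 117, 147]

at x=0,y=1 over L1,L2,L3:
after L1 α=5/8: [85/8, 245/8, 205/8]
after L2 α=2/3: [1525/24, 3653/24, 2621/24]
after L3 α=2/3: [3973/72, 4901/72, 4877/72]
= [55, 68, 68]

(0,1) stack=L1,L2,L3,L4; from [0,0,0]:
L1 α=5/8: [85/8, 245/8, 205/8]
L2 α=2/3: [1525/24, 3653/24, 2621/24]
L3 α=2/3: [3973/72, 4901/72, 4877/72]
L4 α=1/6: [20153/432, 32497/432, 27697/432]
= [47, 75, 64]

query (2,0) [L1,L2,L3,L4] — begin 0,0,0
L1 α=2/5: [504/5, 244/5, 466/5]
L2 α=1/2: [647/5, 589/10, 1271/10]
L3 α=5/8: [302/5, 3267/80, 11163/80]
L4 α=2/5: [2706/25, 10761/400, 46449/400]
= [108, 27, 116]

at x=3,y=1 over L1,L2,L3,L4:
+L1 (α=0) → [0, 0, 0]
+L2 (α=3/4) → [243/2, 243/2, 357/4]
+L3 (α=0) → [243/2, 243/2, 357/4]
+L4 (α=1/3) → [112, 392/3, 607/6]
rounded: [112, 131, 101]

(3,1) stack=L1,L2,L3,L4,L5,L6; from [0,0,0]:
+L1 (α=0) → [0, 0, 0]
+L2 (α=3/4) → [243/2, 243/2, 357/4]
+L3 (α=0) → [243/2, 243/2, 357/4]
+L4 (α=1/3) → [112, 392/3, 607/6]
+L5 (α=3/5) → [233/5, 2503/15, 323/3]
+L6 (α=3/8) → [887/8, 4501/24, 1181/12]
= [111, 188, 98]

(1,0) stack=L1,L2,L3,L4,L5,L6; from [0,0,0]:
after L1 α=1/2: [83, 63/2, 63]
after L2 α=1/8: [727/8, 693/16, 663/8]
after L3 α=0: [727/8, 693/16, 663/8]
after L4 α=1/4: [3077/32, 5679/64, 2141/32]
after L5 α=4/5: [5633/32, 51759/320, 19037/160]
after L6 α=1/7: [2981/16, 190797/1120, 74471/560]
→ [186, 170, 133]

at x=0,y=1 over L1,L2,L3,L4,L5:
L1 α=5/8: [85/8, 245/8, 205/8]
L2 α=2/3: [1525/24, 3653/24, 2621/24]
L3 α=2/3: [3973/72, 4901/72, 4877/72]
L4 α=1/6: [20153/432, 32497/432, 27697/432]
L5 α=1/5: [28577/540, 34441/540, 45301/540]
rounded: [53, 64, 84]


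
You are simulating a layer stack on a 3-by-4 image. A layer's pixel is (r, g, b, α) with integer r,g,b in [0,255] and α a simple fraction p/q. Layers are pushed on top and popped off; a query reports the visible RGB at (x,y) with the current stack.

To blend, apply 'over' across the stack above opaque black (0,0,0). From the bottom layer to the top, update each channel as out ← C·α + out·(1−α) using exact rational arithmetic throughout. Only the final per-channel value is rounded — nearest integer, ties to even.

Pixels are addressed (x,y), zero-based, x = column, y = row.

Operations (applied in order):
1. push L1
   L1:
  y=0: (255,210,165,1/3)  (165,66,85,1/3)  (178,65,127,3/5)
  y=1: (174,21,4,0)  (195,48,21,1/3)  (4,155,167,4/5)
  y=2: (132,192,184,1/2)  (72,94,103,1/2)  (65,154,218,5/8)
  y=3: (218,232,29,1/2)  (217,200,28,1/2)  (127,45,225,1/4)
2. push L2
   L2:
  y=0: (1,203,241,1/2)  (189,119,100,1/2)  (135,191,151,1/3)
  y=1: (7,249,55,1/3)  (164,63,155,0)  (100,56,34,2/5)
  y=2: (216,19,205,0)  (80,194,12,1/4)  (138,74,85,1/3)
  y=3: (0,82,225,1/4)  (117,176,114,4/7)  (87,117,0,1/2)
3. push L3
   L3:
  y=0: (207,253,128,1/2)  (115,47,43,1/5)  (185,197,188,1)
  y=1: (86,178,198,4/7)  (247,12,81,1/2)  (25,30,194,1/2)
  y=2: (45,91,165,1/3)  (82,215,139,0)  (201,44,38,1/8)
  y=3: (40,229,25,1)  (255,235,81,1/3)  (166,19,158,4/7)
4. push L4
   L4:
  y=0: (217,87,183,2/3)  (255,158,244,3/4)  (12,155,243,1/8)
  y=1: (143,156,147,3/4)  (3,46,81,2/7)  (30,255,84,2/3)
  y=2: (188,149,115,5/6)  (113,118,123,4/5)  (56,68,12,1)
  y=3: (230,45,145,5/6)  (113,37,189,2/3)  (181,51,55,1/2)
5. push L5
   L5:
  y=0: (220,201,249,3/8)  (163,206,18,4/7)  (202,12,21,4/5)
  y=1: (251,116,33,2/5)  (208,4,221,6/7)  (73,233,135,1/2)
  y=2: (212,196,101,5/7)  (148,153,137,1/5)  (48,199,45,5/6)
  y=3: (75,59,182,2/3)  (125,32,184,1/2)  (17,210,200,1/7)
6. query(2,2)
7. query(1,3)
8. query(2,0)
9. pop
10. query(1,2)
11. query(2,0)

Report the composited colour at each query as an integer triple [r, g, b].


(2,2) stack=L1,L2,L3,L4,L5; from [0,0,0]:
+L1 (α=5/8) → [325/8, 385/4, 545/4]
+L2 (α=1/3) → [877/12, 533/6, 715/6]
+L3 (α=1/8) → [8551/96, 3995/48, 5233/48]
+L4 (α=1) → [56, 68, 12]
+L5 (α=5/6) → [148/3, 1063/6, 79/2]
→ [49, 177, 40]

at x=1,y=3 over L1,L2,L3,L4,L5:
L1 α=1/2: [217/2, 100, 14]
L2 α=4/7: [1587/14, 1004/7, 498/7]
L3 α=1/3: [1124/7, 3653/21, 521/7]
L4 α=2/3: [902/7, 5207/63, 3167/21]
L5 α=1/2: [1777/14, 7223/126, 7031/42]
rounded: [127, 57, 167]

query (2,0) [L1,L2,L3,L4,L5] — begin 0,0,0
L1 α=3/5: [534/5, 39, 381/5]
L2 α=1/3: [581/5, 269/3, 1517/15]
L3 α=1: [185, 197, 188]
L4 α=1/8: [1307/8, 767/4, 1559/8]
L5 α=4/5: [7771/40, 959/20, 2231/40]
→ [194, 48, 56]

query (1,2) [L1,L2,L3,L4] — begin 0,0,0
+L1 (α=1/2) → [36, 47, 103/2]
+L2 (α=1/4) → [47, 335/4, 333/8]
+L3 (α=0) → [47, 335/4, 333/8]
+L4 (α=4/5) → [499/5, 2223/20, 4269/40]
= [100, 111, 107]

query (2,0) [L1,L2,L3,L4] — begin 0,0,0
+L1 (α=3/5) → [534/5, 39, 381/5]
+L2 (α=1/3) → [581/5, 269/3, 1517/15]
+L3 (α=1) → [185, 197, 188]
+L4 (α=1/8) → [1307/8, 767/4, 1559/8]
→ [163, 192, 195]


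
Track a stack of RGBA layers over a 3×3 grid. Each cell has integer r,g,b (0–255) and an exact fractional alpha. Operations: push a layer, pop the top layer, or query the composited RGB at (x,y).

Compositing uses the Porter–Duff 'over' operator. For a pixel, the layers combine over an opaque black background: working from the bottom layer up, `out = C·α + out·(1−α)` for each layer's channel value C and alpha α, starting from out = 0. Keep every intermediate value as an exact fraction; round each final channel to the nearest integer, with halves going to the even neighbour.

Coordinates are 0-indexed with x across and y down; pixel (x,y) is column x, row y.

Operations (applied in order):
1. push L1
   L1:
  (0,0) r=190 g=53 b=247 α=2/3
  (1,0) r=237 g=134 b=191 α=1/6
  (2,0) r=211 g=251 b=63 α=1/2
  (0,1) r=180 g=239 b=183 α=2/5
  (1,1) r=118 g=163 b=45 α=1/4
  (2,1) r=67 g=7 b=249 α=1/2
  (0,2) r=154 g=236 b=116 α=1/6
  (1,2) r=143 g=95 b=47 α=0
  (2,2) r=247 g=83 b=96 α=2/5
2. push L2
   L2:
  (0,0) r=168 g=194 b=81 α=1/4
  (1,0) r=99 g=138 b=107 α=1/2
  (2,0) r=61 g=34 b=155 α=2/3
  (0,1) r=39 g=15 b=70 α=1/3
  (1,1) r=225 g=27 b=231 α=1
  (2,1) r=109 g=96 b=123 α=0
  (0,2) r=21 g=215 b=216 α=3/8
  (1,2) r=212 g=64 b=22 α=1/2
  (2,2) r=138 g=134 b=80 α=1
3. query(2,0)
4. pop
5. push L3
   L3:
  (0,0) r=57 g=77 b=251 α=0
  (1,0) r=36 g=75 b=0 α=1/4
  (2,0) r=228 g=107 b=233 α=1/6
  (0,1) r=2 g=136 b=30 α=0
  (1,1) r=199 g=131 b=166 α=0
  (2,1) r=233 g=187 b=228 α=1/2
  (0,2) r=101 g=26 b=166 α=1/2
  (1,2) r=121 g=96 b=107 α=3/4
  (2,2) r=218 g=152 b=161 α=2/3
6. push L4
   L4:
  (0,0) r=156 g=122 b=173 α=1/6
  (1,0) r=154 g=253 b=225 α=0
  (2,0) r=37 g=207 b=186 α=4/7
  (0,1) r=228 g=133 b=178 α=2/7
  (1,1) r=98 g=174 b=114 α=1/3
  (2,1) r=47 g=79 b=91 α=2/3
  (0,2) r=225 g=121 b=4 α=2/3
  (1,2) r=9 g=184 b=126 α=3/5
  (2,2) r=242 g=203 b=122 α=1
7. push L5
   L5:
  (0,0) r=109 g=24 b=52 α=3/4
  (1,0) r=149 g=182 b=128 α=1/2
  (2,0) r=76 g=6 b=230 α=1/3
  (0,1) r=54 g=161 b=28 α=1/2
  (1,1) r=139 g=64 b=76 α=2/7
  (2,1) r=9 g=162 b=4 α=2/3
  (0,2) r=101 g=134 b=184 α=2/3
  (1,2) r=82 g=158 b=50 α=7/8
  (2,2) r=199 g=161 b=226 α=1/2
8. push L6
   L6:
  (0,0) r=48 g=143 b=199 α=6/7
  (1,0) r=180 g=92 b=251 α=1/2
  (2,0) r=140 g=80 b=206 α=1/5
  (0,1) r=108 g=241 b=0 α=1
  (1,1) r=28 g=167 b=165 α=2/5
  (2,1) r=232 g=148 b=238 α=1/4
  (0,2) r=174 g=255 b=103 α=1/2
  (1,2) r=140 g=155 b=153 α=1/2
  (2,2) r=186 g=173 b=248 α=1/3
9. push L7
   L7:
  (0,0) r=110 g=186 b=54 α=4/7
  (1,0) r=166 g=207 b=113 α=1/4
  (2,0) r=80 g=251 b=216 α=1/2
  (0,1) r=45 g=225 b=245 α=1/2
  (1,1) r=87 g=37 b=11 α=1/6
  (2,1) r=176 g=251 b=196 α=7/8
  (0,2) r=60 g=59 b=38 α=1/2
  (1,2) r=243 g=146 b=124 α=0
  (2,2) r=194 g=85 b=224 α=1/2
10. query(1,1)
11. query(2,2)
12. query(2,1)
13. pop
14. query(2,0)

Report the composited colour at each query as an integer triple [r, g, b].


at x=2,y=0 over L1,L2:
L1 α=1/2: [211/2, 251/2, 63/2]
L2 α=2/3: [455/6, 129/2, 683/6]
rounded: [76, 64, 114]

at x=1,y=1 over L1,L3,L4,L5,L6,L7:
L1 α=1/4: [59/2, 163/4, 45/4]
L3 α=0: [59/2, 163/4, 45/4]
L4 α=1/3: [157/3, 511/6, 91/2]
L5 α=2/7: [1619/21, 3323/42, 759/14]
L6 α=2/5: [2011/35, 7999/70, 6897/70]
L7 α=1/6: [1310/21, 2839/28, 7051/84]
rounded: [62, 101, 84]

query (2,2) [L1,L3,L4,L5,L6,L7] — begin 0,0,0
L1 α=2/5: [494/5, 166/5, 192/5]
L3 α=2/3: [2674/15, 562/5, 1802/15]
L4 α=1: [242, 203, 122]
L5 α=1/2: [441/2, 182, 174]
L6 α=1/3: [209, 179, 596/3]
L7 α=1/2: [403/2, 132, 634/3]
→ [202, 132, 211]

query (2,1) [L1,L3,L4,L5,L6,L7] — begin 0,0,0
+L1 (α=1/2) → [67/2, 7/2, 249/2]
+L3 (α=1/2) → [533/4, 381/4, 705/4]
+L4 (α=2/3) → [303/4, 1013/12, 1433/12]
+L5 (α=2/3) → [125/4, 4901/36, 1529/36]
+L6 (α=1/4) → [1303/16, 6677/48, 4385/48]
+L7 (α=7/8) → [21015/128, 91013/384, 70241/384]
→ [164, 237, 183]

query (2,0) [L1,L3,L4,L5,L6] — begin 0,0,0
after L1 α=1/2: [211/2, 251/2, 63/2]
after L3 α=1/6: [1511/12, 1469/12, 781/12]
after L4 α=4/7: [2103/28, 683/4, 3757/28]
after L5 α=1/3: [3167/42, 695/6, 6977/42]
after L6 α=1/5: [9274/105, 326/3, 3656/21]
→ [88, 109, 174]


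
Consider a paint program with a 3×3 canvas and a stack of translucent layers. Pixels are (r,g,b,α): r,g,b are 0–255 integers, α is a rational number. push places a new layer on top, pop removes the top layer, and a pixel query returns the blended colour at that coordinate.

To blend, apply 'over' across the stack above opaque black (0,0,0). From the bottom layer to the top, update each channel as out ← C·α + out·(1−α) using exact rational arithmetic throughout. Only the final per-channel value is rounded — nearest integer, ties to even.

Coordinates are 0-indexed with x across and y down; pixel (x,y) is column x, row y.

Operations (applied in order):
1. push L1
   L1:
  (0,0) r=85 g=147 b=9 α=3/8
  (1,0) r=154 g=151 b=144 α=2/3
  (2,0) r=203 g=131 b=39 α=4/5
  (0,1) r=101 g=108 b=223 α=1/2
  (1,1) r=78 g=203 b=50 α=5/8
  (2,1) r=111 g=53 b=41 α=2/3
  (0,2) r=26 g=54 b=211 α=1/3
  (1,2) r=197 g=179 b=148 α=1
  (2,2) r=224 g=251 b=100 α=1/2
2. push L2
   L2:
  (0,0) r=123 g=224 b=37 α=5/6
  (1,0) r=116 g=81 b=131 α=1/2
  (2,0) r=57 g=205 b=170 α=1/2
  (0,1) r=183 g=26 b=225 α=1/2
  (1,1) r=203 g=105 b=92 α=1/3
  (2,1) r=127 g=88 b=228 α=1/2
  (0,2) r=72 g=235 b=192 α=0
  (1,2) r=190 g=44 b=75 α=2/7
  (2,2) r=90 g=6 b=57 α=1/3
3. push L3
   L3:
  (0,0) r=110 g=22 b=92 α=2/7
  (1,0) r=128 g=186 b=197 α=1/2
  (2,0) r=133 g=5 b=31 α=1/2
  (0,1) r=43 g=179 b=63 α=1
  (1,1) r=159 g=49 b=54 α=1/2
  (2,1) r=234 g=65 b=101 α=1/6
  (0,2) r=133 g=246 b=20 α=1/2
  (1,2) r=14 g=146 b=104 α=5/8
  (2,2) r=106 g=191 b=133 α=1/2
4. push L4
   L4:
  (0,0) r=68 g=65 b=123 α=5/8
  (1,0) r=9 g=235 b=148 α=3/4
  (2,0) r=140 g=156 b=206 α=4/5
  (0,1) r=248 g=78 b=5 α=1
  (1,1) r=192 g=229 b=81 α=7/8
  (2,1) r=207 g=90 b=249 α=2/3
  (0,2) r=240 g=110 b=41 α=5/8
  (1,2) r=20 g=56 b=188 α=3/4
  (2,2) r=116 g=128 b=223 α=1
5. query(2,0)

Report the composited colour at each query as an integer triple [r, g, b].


(2,0) stack=L1,L2,L3,L4; from [0,0,0]:
+L1 (α=4/5) → [812/5, 524/5, 156/5]
+L2 (α=1/2) → [1097/10, 1549/10, 503/5]
+L3 (α=1/2) → [2427/20, 1599/20, 329/5]
+L4 (α=4/5) → [13627/100, 14079/100, 4449/25]
rounded: [136, 141, 178]


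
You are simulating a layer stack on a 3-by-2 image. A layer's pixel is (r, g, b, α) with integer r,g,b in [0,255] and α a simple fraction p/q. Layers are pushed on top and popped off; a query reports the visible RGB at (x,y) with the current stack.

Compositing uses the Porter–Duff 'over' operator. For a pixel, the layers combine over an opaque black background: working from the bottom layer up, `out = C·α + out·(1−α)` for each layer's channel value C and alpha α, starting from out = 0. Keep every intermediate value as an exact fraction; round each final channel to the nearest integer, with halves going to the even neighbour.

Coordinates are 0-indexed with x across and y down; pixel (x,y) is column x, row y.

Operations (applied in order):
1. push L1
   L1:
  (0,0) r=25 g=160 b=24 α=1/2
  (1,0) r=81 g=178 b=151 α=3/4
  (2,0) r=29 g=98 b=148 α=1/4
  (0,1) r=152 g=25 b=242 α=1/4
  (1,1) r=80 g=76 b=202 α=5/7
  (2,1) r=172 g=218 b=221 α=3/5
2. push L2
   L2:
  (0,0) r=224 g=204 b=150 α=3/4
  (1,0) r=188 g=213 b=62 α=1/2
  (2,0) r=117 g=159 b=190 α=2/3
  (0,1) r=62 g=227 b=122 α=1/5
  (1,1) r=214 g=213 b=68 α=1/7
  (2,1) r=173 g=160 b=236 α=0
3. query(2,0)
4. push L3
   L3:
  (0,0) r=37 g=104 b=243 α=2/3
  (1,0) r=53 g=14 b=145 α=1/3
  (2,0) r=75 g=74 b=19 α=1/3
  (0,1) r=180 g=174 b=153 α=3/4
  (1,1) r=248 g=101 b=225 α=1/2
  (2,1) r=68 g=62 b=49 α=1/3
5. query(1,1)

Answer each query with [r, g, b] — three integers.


at x=2,y=0 over L1,L2:
L1 α=1/4: [29/4, 49/2, 37]
L2 α=2/3: [965/12, 685/6, 139]
→ [80, 114, 139]

(1,1) stack=L1,L2,L3; from [0,0,0]:
+L1 (α=5/7) → [400/7, 380/7, 1010/7]
+L2 (α=1/7) → [3898/49, 3771/49, 6536/49]
+L3 (α=1/2) → [8025/49, 4360/49, 17561/98]
rounded: [164, 89, 179]


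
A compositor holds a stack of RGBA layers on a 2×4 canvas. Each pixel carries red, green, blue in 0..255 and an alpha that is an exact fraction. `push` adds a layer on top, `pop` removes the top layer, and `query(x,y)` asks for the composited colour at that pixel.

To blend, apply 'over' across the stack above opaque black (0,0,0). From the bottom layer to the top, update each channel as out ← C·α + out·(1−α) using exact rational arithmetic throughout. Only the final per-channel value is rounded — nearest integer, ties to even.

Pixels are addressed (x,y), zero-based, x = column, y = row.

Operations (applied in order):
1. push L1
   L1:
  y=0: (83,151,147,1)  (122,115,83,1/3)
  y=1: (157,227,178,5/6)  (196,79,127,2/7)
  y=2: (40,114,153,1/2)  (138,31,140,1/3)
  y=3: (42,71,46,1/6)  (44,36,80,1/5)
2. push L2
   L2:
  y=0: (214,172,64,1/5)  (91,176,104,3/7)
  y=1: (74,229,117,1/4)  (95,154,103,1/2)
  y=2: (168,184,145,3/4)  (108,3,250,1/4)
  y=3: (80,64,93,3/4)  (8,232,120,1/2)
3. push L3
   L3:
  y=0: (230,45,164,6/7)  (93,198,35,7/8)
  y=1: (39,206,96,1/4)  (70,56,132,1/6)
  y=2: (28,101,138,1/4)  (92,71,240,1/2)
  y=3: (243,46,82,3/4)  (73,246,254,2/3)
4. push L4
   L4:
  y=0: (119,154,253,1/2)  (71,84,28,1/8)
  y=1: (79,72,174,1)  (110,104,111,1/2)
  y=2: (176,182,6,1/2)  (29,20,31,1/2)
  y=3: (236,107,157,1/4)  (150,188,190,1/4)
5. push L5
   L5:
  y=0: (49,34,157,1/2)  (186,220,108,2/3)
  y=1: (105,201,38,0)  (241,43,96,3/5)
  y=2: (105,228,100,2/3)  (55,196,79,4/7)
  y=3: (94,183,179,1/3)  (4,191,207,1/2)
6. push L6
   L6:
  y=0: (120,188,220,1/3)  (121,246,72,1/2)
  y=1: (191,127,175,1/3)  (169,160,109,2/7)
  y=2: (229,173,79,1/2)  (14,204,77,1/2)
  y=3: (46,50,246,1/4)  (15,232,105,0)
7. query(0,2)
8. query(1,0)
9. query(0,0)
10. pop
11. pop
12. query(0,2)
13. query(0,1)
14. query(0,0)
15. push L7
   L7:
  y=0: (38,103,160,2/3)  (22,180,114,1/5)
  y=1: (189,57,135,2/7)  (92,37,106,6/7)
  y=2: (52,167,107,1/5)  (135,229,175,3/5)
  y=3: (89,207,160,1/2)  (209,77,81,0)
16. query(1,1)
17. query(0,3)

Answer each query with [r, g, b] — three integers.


at x=0,y=2 over L1,L2,L3,L4,L5,L6:
L1 α=1/2: [20, 57, 153/2]
L2 α=3/4: [131, 609/4, 1023/8]
L3 α=1/4: [421/4, 2231/16, 4173/32]
L4 α=1/2: [1125/8, 5143/32, 4365/64]
L5 α=2/3: [935/8, 19735/96, 17165/192]
L6 α=1/2: [2767/16, 36343/192, 32333/384]
rounded: [173, 189, 84]

(1,0) stack=L1,L2,L3,L4,L5,L6; from [0,0,0]:
after L1 α=1/3: [122/3, 115/3, 83/3]
after L2 α=3/7: [1307/21, 292/3, 1268/21]
after L3 α=7/8: [7489/84, 2225/12, 6413/168]
after L4 α=1/8: [8341/96, 16583/96, 7085/192]
after L5 α=2/3: [44053/288, 58823/288, 48557/576]
after L6 α=1/2: [78901/576, 129671/576, 90029/1152]
= [137, 225, 78]

at x=0,y=0 over L1,L2,L3,L4,L5,L6:
L1 α=1: [83, 151, 147]
L2 α=1/5: [546/5, 776/5, 652/5]
L3 α=6/7: [7446/35, 2126/35, 796/5]
L4 α=1/2: [11611/70, 3758/35, 2061/10]
L5 α=1/2: [15041/140, 2474/35, 3631/20]
L6 α=1/3: [23441/210, 11528/105, 5831/30]
→ [112, 110, 194]

query (0,2) [L1,L2,L3,L4] — begin 0,0,0
L1 α=1/2: [20, 57, 153/2]
L2 α=3/4: [131, 609/4, 1023/8]
L3 α=1/4: [421/4, 2231/16, 4173/32]
L4 α=1/2: [1125/8, 5143/32, 4365/64]
= [141, 161, 68]

(0,1) stack=L1,L2,L3,L4; from [0,0,0]:
+L1 (α=5/6) → [785/6, 1135/6, 445/3]
+L2 (α=1/4) → [933/8, 1593/8, 281/2]
+L3 (α=1/4) → [3111/32, 6427/32, 1035/8]
+L4 (α=1) → [79, 72, 174]
→ [79, 72, 174]

(0,0) stack=L1,L2,L3,L4; from [0,0,0]:
+L1 (α=1) → [83, 151, 147]
+L2 (α=1/5) → [546/5, 776/5, 652/5]
+L3 (α=6/7) → [7446/35, 2126/35, 796/5]
+L4 (α=1/2) → [11611/70, 3758/35, 2061/10]
= [166, 107, 206]

at x=1,y=1 over L1,L2,L3,L4,L7:
after L1 α=2/7: [56, 158/7, 254/7]
after L2 α=1/2: [151/2, 618/7, 975/14]
after L3 α=1/6: [895/12, 1741/21, 2241/28]
after L4 α=1/2: [2215/24, 3925/42, 5349/56]
after L7 α=6/7: [2209/24, 13249/294, 40965/392]
rounded: [92, 45, 105]

at x=0,y=3 over L1,L2,L3,L4,L7:
+L1 (α=1/6) → [7, 71/6, 23/3]
+L2 (α=3/4) → [247/4, 1223/24, 215/3]
+L3 (α=3/4) → [3163/16, 4535/96, 953/12]
+L4 (α=1/4) → [13265/64, 7959/128, 1581/16]
+L7 (α=1/2) → [18961/128, 34455/256, 4141/32]
rounded: [148, 135, 129]


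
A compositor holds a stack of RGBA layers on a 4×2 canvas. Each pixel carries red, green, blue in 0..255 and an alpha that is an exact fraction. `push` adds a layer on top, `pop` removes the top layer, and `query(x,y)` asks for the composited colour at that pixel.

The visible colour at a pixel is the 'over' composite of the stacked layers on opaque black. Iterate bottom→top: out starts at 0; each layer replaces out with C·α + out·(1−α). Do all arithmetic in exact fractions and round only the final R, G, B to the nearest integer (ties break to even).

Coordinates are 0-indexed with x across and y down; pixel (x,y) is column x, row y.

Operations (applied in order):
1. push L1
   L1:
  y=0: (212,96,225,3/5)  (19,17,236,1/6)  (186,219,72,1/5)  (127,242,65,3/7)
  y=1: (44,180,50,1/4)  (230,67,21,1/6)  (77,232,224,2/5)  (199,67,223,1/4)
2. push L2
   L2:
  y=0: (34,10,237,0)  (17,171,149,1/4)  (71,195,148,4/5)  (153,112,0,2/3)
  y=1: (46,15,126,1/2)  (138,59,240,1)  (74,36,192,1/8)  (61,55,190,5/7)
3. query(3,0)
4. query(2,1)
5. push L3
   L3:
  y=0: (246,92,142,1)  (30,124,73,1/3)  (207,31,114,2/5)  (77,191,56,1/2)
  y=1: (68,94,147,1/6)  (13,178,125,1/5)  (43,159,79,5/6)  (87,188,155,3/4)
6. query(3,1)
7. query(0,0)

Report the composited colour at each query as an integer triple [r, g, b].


query (3,0) [L1,L2] — begin 0,0,0
+L1 (α=3/7) → [381/7, 726/7, 195/7]
+L2 (α=2/3) → [841/7, 2294/21, 65/7]
= [120, 109, 9]

(2,1) stack=L1,L2; from [0,0,0]:
L1 α=2/5: [154/5, 464/5, 448/5]
L2 α=1/8: [181/5, 857/10, 512/5]
→ [36, 86, 102]

query (3,1) [L1,L2,L3] — begin 0,0,0
after L1 α=1/4: [199/4, 67/4, 223/4]
after L2 α=5/7: [809/14, 617/14, 2123/14]
after L3 α=3/4: [4463/56, 8513/56, 8633/56]
→ [80, 152, 154]

(0,0) stack=L1,L2,L3; from [0,0,0]:
after L1 α=3/5: [636/5, 288/5, 135]
after L2 α=0: [636/5, 288/5, 135]
after L3 α=1: [246, 92, 142]
rounded: [246, 92, 142]


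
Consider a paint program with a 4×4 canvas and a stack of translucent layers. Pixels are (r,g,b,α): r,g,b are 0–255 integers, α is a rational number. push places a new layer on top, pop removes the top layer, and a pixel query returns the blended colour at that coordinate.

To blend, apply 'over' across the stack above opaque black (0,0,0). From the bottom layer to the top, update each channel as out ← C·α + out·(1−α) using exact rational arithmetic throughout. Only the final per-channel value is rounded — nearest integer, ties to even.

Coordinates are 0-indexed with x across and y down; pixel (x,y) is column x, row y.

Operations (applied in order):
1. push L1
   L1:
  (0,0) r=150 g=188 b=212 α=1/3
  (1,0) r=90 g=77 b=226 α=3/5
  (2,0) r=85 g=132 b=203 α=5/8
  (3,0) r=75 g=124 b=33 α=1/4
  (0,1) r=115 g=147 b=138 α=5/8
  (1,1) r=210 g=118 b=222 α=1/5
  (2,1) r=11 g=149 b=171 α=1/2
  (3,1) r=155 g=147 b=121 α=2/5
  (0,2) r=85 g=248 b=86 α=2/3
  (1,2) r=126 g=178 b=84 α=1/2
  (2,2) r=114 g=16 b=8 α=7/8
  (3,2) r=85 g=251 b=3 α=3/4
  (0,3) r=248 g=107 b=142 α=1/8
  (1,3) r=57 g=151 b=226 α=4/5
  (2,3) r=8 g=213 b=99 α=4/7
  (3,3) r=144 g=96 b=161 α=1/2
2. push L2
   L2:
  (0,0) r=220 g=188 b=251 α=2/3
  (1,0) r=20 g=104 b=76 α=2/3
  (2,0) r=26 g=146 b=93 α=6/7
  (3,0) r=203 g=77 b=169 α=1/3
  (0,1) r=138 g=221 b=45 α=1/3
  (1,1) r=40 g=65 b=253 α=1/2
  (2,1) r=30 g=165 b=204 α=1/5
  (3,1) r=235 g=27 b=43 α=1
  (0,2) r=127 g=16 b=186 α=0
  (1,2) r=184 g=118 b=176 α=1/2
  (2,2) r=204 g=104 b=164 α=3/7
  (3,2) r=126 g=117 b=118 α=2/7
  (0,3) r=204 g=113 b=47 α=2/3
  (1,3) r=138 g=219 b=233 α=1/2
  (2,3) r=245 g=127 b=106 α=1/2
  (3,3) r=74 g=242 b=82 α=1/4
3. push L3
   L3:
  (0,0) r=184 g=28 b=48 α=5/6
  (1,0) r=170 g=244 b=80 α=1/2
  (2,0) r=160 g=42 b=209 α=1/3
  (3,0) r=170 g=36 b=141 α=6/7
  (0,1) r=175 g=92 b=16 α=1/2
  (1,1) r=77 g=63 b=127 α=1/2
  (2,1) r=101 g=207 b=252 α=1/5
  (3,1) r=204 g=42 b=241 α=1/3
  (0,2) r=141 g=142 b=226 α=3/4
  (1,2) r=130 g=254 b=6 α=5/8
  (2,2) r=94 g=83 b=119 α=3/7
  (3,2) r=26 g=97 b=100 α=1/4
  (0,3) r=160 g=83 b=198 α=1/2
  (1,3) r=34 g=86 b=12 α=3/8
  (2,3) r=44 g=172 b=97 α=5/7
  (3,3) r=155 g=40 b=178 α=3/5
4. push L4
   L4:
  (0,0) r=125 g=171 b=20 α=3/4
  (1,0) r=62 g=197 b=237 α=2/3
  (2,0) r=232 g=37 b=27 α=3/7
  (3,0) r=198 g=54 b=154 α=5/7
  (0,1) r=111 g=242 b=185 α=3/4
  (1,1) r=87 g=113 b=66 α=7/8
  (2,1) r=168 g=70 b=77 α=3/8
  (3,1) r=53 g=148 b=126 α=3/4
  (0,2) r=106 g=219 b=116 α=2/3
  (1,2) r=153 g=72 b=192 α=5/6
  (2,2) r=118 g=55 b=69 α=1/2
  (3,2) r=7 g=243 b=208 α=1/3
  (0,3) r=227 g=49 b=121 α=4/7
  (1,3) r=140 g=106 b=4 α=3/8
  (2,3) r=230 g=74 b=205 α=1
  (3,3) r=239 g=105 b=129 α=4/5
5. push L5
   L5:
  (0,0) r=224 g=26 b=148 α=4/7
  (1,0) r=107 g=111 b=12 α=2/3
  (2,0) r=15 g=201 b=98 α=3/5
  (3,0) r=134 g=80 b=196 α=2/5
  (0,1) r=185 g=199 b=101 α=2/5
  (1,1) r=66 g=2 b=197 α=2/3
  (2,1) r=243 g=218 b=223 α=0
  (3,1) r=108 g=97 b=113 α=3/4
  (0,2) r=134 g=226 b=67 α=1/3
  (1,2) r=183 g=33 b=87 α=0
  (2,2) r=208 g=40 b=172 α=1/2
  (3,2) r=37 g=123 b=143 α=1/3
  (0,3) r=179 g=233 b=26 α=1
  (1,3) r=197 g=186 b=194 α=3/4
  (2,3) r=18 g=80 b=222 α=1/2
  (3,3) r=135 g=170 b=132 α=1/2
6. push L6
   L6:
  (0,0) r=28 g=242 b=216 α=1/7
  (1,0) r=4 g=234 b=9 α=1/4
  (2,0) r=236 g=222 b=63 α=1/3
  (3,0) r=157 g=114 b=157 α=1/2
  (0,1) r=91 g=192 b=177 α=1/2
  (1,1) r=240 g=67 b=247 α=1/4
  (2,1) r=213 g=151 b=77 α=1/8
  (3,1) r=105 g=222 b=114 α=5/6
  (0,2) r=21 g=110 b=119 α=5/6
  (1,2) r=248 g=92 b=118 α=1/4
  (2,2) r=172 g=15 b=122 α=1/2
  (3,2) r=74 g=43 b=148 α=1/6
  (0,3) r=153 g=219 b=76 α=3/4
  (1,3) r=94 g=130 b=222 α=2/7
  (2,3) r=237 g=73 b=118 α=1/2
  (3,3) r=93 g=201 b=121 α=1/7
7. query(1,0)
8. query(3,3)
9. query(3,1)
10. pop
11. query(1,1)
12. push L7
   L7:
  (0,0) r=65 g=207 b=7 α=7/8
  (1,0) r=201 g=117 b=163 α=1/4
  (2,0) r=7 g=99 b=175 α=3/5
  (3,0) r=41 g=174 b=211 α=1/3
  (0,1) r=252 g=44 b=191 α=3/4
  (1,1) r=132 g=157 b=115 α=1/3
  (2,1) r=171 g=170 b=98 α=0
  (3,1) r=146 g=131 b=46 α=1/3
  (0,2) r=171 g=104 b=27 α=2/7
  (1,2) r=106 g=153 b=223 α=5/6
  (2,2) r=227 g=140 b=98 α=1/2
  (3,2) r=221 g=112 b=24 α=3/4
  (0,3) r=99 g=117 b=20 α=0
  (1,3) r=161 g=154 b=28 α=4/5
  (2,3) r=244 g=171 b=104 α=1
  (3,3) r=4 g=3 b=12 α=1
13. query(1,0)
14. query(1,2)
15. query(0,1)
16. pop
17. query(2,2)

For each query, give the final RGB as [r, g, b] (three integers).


(1,0) stack=L1,L2,L3,L4,L5,L6; from [0,0,0]:
+L1 (α=3/5) → [54, 231/5, 678/5]
+L2 (α=2/3) → [94/3, 1271/15, 1438/15]
+L3 (α=1/2) → [302/3, 4931/30, 1319/15]
+L4 (α=2/3) → [674/9, 16751/90, 8429/45]
+L5 (α=2/3) → [2600/27, 36731/270, 9509/135]
+L6 (α=1/4) → [659/9, 57791/360, 4957/90]
→ [73, 161, 55]

at x=3,y=3 over L1,L2,L3,L4,L5,L6:
+L1 (α=1/2) → [72, 48, 161/2]
+L2 (α=1/4) → [145/2, 193/2, 647/8]
+L3 (α=3/5) → [122, 313/5, 2783/20]
+L4 (α=4/5) → [1078/5, 2413/25, 13103/100]
+L5 (α=1/2) → [1753/10, 6663/50, 26303/200]
+L6 (α=1/7) → [5724/35, 25014/175, 91009/700]
rounded: [164, 143, 130]

(3,1) stack=L1,L2,L3,L4,L5,L6; from [0,0,0]:
+L1 (α=2/5) → [62, 294/5, 242/5]
+L2 (α=1) → [235, 27, 43]
+L3 (α=1/3) → [674/3, 32, 109]
+L4 (α=3/4) → [1151/12, 119, 487/4]
+L5 (α=3/4) → [5039/48, 205/2, 1843/16]
+L6 (α=5/6) → [30239/288, 2425/12, 10963/96]
rounded: [105, 202, 114]

query (1,1) [L1,L2,L3,L4,L5] — begin 0,0,0
L1 α=1/5: [42, 118/5, 222/5]
L2 α=1/2: [41, 443/10, 1487/10]
L3 α=1/2: [59, 1073/20, 2757/20]
L4 α=7/8: [167/2, 16893/160, 11997/160]
L5 α=2/3: [431/6, 17533/480, 75037/480]
rounded: [72, 37, 156]

query (1,0) [L1,L2,L3,L4,L5,L7] — begin 0,0,0
+L1 (α=3/5) → [54, 231/5, 678/5]
+L2 (α=2/3) → [94/3, 1271/15, 1438/15]
+L3 (α=1/2) → [302/3, 4931/30, 1319/15]
+L4 (α=2/3) → [674/9, 16751/90, 8429/45]
+L5 (α=2/3) → [2600/27, 36731/270, 9509/135]
+L7 (α=1/4) → [4409/36, 47261/360, 4211/45]
→ [122, 131, 94]

at x=1,y=2 over L1,L2,L3,L4,L5,L7:
L1 α=1/2: [63, 89, 42]
L2 α=1/2: [247/2, 207/2, 109]
L3 α=5/8: [2041/16, 3161/16, 357/8]
L4 α=5/6: [14281/96, 8921/96, 2679/16]
L5 α=0: [14281/96, 8921/96, 2679/16]
L7 α=5/6: [65161/576, 82361/576, 20519/96]
rounded: [113, 143, 214]

query (0,1) [L1,L2,L3,L4,L5,L7] — begin 0,0,0
after L1 α=5/8: [575/8, 735/8, 345/4]
after L2 α=1/3: [1127/12, 1619/12, 145/2]
after L3 α=1/2: [3227/24, 2723/24, 177/4]
after L4 α=3/4: [11219/96, 20147/96, 2397/16]
after L5 α=2/5: [23059/160, 32883/160, 10423/80]
after L7 α=3/4: [144019/640, 54003/640, 56263/320]
→ [225, 84, 176]

at x=2,y=2 over L1,L2,L3,L4,L5:
L1 α=7/8: [399/4, 14, 7]
L2 α=3/7: [1011/7, 368/7, 520/7]
L3 α=3/7: [6018/49, 3215/49, 4579/49]
L4 α=1/2: [5900/49, 2955/49, 3980/49]
L5 α=1/2: [8046/49, 4915/98, 6204/49]
→ [164, 50, 127]
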